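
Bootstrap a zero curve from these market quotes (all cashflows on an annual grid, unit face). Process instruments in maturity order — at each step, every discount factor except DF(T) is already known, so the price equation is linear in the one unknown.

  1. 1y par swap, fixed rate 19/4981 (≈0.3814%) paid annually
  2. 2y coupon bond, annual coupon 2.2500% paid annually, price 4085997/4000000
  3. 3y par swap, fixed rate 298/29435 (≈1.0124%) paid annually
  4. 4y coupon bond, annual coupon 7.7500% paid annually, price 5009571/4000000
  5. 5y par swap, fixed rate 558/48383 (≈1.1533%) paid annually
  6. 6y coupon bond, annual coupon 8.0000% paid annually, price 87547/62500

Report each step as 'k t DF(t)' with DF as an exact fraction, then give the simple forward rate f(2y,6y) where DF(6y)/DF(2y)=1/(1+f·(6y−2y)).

1 1 4981/5000
2 2 9771/10000
3 3 4851/5000
4 4 4753/5000
5 5 4721/5000
6 6 4693/5000
f(2y,6y) = ((9771/10000)/(4693/5000) − 1)/(4) = 385/37544 ≈ 1.0255%

step 1 [1y] swap r/1=19/4981: DF=(1 − 19/4981·(0))/(1+19/4981) = 4981/5000 ≈ 0.996200
step 2 [2y] bond c/1=9/400: DF=(4085997/4000000 − 9/400·(0.996200))/(1+9/400) = 9771/10000 ≈ 0.977100
step 3 [3y] swap r/1=298/29435: DF=(1 − 298/29435·(0.996200+0.977100))/(1+298/29435) = 4851/5000 ≈ 0.970200
step 4 [4y] bond c/1=31/400: DF=(5009571/4000000 − 31/400·(0.996200+0.977100+0.970200))/(1+31/400) = 4753/5000 ≈ 0.950600
step 5 [5y] swap r/1=558/48383: DF=(1 − 558/48383·(0.996200+0.977100+0.970200+0.950600))/(1+558/48383) = 4721/5000 ≈ 0.944200
step 6 [6y] bond c/1=2/25: DF=(87547/62500 − 2/25·(0.996200+0.977100+0.970200+0.950600+0.944200))/(1+2/25) = 4693/5000 ≈ 0.938600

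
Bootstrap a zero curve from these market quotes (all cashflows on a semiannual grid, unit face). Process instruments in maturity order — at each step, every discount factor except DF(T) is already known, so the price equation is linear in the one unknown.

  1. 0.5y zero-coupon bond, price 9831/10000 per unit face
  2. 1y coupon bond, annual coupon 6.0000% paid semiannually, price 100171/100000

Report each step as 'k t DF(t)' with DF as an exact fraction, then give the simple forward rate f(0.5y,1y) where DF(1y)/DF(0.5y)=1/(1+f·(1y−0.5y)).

step 1 [0.5y] zero: DF = P = 9831/10000 ≈ 0.983100
step 2 [1y] bond c/2=3/100: DF=(100171/100000 − 3/100·(0.983100))/(1+3/100) = 9439/10000 ≈ 0.943900

1 1/2 9831/10000
2 1 9439/10000
f(0.5y,1y) = ((9831/10000)/(9439/10000) − 1)/(1/2) = 784/9439 ≈ 8.3060%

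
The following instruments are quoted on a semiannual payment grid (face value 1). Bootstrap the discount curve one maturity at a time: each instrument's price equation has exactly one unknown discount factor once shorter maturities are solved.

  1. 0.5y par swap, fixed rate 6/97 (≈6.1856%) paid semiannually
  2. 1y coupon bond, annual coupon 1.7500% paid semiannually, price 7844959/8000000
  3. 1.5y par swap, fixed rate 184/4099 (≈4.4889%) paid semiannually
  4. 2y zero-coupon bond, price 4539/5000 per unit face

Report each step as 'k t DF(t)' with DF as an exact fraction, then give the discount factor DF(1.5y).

step 1 [0.5y] swap r/2=3/97: DF=(1 − 3/97·(0))/(1+3/97) = 97/100 ≈ 0.970000
step 2 [1y] bond c/2=7/800: DF=(7844959/8000000 − 7/800·(0.970000))/(1+7/800) = 9637/10000 ≈ 0.963700
step 3 [1.5y] swap r/2=92/4099: DF=(1 − 92/4099·(0.970000+0.963700))/(1+92/4099) = 2339/2500 ≈ 0.935600
step 4 [2y] zero: DF = P = 4539/5000 ≈ 0.907800

1 1/2 97/100
2 1 9637/10000
3 3/2 2339/2500
4 2 4539/5000
DF(1.5y) = 2339/2500 ≈ 0.935600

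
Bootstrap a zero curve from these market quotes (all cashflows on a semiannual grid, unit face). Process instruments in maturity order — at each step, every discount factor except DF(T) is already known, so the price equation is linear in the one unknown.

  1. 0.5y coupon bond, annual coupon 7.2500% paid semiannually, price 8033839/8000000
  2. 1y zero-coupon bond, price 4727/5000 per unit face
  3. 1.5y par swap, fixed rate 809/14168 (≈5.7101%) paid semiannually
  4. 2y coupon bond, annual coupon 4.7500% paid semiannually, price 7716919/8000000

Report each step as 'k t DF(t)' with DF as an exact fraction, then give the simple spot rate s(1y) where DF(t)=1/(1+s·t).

step 1 [0.5y] bond c/2=29/800: DF=(8033839/8000000 − 29/800·(0))/(1+29/800) = 9691/10000 ≈ 0.969100
step 2 [1y] zero: DF = P = 4727/5000 ≈ 0.945400
step 3 [1.5y] swap r/2=809/28336: DF=(1 − 809/28336·(0.969100+0.945400))/(1+809/28336) = 9191/10000 ≈ 0.919100
step 4 [2y] bond c/2=19/800: DF=(7716919/8000000 − 19/800·(0.969100+0.945400+0.919100))/(1+19/800) = 1753/2000 ≈ 0.876500

1 1/2 9691/10000
2 1 4727/5000
3 3/2 9191/10000
4 2 1753/2000
s(1y) = (1/(4727/5000) − 1)/(1) = 273/4727 ≈ 5.7753%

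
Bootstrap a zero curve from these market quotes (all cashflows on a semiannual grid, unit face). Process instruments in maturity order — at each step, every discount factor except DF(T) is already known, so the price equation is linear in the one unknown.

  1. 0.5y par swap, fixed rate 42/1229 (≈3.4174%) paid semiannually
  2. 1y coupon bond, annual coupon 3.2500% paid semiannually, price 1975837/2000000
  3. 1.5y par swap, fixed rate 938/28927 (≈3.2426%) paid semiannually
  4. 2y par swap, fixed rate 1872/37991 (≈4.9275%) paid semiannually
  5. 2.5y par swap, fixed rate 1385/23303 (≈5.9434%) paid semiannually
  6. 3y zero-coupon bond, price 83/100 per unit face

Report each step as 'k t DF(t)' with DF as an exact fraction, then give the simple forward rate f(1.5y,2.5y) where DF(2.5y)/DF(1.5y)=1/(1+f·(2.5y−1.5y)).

step 1 [0.5y] swap r/2=21/1229: DF=(1 − 21/1229·(0))/(1+21/1229) = 1229/1250 ≈ 0.983200
step 2 [1y] bond c/2=13/800: DF=(1975837/2000000 − 13/800·(0.983200))/(1+13/800) = 2391/2500 ≈ 0.956400
step 3 [1.5y] swap r/2=469/28927: DF=(1 − 469/28927·(0.983200+0.956400))/(1+469/28927) = 9531/10000 ≈ 0.953100
step 4 [2y] swap r/2=936/37991: DF=(1 − 936/37991·(0.983200+0.956400+0.953100))/(1+936/37991) = 1133/1250 ≈ 0.906400
step 5 [2.5y] swap r/2=1385/46606: DF=(1 − 1385/46606·(0.983200+0.956400+0.953100+0.906400))/(1+1385/46606) = 1723/2000 ≈ 0.861500
step 6 [3y] zero: DF = P = 83/100 ≈ 0.830000

1 1/2 1229/1250
2 1 2391/2500
3 3/2 9531/10000
4 2 1133/1250
5 5/2 1723/2000
6 3 83/100
f(1.5y,2.5y) = ((9531/10000)/(1723/2000) − 1)/(1) = 916/8615 ≈ 10.6326%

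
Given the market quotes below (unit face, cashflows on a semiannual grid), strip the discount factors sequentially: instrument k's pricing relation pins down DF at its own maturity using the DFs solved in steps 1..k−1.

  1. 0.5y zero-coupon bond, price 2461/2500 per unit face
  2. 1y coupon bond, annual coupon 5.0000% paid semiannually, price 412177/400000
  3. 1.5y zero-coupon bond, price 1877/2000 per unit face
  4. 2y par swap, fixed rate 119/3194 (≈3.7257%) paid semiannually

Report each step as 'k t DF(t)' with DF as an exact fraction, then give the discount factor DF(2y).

step 1 [0.5y] zero: DF = P = 2461/2500 ≈ 0.984400
step 2 [1y] bond c/2=1/40: DF=(412177/400000 − 1/40·(0.984400))/(1+1/40) = 9813/10000 ≈ 0.981300
step 3 [1.5y] zero: DF = P = 1877/2000 ≈ 0.938500
step 4 [2y] swap r/2=119/6388: DF=(1 − 119/6388·(0.984400+0.981300+0.938500))/(1+119/6388) = 4643/5000 ≈ 0.928600

1 1/2 2461/2500
2 1 9813/10000
3 3/2 1877/2000
4 2 4643/5000
DF(2y) = 4643/5000 ≈ 0.928600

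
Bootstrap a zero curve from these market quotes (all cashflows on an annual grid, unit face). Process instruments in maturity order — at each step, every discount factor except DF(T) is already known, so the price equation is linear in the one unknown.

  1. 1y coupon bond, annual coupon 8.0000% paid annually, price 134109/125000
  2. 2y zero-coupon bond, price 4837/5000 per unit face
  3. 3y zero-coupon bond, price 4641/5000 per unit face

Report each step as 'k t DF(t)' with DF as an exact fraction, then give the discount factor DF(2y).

step 1 [1y] bond c/1=2/25: DF=(134109/125000 − 2/25·(0))/(1+2/25) = 4967/5000 ≈ 0.993400
step 2 [2y] zero: DF = P = 4837/5000 ≈ 0.967400
step 3 [3y] zero: DF = P = 4641/5000 ≈ 0.928200

1 1 4967/5000
2 2 4837/5000
3 3 4641/5000
DF(2y) = 4837/5000 ≈ 0.967400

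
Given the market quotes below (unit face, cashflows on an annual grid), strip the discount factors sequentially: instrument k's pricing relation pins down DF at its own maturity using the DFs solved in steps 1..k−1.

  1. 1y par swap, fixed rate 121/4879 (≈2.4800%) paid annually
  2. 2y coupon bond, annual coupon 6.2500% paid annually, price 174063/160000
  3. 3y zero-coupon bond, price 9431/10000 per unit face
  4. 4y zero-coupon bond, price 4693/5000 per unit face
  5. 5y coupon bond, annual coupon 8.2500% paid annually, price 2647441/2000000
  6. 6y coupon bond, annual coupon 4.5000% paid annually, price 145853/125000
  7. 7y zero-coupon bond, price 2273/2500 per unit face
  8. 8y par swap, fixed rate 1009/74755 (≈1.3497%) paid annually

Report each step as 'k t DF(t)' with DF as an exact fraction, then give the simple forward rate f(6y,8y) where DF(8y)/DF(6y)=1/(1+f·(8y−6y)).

1 1 4879/5000
2 2 1933/2000
3 3 9431/10000
4 4 4693/5000
5 5 4657/5000
6 6 4559/5000
7 7 2273/2500
8 8 8991/10000
f(6y,8y) = ((4559/5000)/(8991/10000) − 1)/(2) = 127/17982 ≈ 0.7063%

step 1 [1y] swap r/1=121/4879: DF=(1 − 121/4879·(0))/(1+121/4879) = 4879/5000 ≈ 0.975800
step 2 [2y] bond c/1=1/16: DF=(174063/160000 − 1/16·(0.975800))/(1+1/16) = 1933/2000 ≈ 0.966500
step 3 [3y] zero: DF = P = 9431/10000 ≈ 0.943100
step 4 [4y] zero: DF = P = 4693/5000 ≈ 0.938600
step 5 [5y] bond c/1=33/400: DF=(2647441/2000000 − 33/400·(0.975800+0.966500+0.943100+0.938600))/(1+33/400) = 4657/5000 ≈ 0.931400
step 6 [6y] bond c/1=9/200: DF=(145853/125000 − 9/200·(0.975800+0.966500+0.943100+0.938600+0.931400))/(1+9/200) = 4559/5000 ≈ 0.911800
step 7 [7y] zero: DF = P = 2273/2500 ≈ 0.909200
step 8 [8y] swap r/1=1009/74755: DF=(1 − 1009/74755·(0.975800+0.966500+0.943100+0.938600+0.931400+0.911800+0.909200))/(1+1009/74755) = 8991/10000 ≈ 0.899100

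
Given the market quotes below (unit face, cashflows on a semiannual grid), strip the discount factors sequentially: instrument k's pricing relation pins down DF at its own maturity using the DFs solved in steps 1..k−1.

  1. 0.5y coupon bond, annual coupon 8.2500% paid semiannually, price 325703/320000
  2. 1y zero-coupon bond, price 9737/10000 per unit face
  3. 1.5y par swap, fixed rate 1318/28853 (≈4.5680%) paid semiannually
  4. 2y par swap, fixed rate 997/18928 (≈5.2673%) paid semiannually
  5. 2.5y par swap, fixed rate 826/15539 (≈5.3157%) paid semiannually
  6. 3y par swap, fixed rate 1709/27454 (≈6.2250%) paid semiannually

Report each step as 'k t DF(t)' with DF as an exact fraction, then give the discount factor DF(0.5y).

step 1 [0.5y] bond c/2=33/800: DF=(325703/320000 − 33/800·(0))/(1+33/800) = 391/400 ≈ 0.977500
step 2 [1y] zero: DF = P = 9737/10000 ≈ 0.973700
step 3 [1.5y] swap r/2=659/28853: DF=(1 − 659/28853·(0.977500+0.973700))/(1+659/28853) = 9341/10000 ≈ 0.934100
step 4 [2y] swap r/2=997/37856: DF=(1 − 997/37856·(0.977500+0.973700+0.934100))/(1+997/37856) = 9003/10000 ≈ 0.900300
step 5 [2.5y] swap r/2=413/15539: DF=(1 − 413/15539·(0.977500+0.973700+0.934100+0.900300))/(1+413/15539) = 8761/10000 ≈ 0.876100
step 6 [3y] swap r/2=1709/54908: DF=(1 − 1709/54908·(0.977500+0.973700+0.934100+0.900300+0.876100))/(1+1709/54908) = 8291/10000 ≈ 0.829100

1 1/2 391/400
2 1 9737/10000
3 3/2 9341/10000
4 2 9003/10000
5 5/2 8761/10000
6 3 8291/10000
DF(0.5y) = 391/400 ≈ 0.977500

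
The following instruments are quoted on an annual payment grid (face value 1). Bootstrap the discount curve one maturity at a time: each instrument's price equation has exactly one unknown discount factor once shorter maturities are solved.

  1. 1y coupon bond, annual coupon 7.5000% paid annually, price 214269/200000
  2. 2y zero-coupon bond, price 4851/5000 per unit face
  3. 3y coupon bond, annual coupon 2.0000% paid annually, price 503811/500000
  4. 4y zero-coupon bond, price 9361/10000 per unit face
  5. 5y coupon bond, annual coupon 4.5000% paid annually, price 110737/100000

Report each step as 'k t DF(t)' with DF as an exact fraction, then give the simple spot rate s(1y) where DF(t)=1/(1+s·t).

1 1 4983/5000
2 2 4851/5000
3 3 9493/10000
4 4 9361/10000
5 5 4469/5000
s(1y) = (1/(4983/5000) − 1)/(1) = 17/4983 ≈ 0.3412%

step 1 [1y] bond c/1=3/40: DF=(214269/200000 − 3/40·(0))/(1+3/40) = 4983/5000 ≈ 0.996600
step 2 [2y] zero: DF = P = 4851/5000 ≈ 0.970200
step 3 [3y] bond c/1=1/50: DF=(503811/500000 − 1/50·(0.996600+0.970200))/(1+1/50) = 9493/10000 ≈ 0.949300
step 4 [4y] zero: DF = P = 9361/10000 ≈ 0.936100
step 5 [5y] bond c/1=9/200: DF=(110737/100000 − 9/200·(0.996600+0.970200+0.949300+0.936100))/(1+9/200) = 4469/5000 ≈ 0.893800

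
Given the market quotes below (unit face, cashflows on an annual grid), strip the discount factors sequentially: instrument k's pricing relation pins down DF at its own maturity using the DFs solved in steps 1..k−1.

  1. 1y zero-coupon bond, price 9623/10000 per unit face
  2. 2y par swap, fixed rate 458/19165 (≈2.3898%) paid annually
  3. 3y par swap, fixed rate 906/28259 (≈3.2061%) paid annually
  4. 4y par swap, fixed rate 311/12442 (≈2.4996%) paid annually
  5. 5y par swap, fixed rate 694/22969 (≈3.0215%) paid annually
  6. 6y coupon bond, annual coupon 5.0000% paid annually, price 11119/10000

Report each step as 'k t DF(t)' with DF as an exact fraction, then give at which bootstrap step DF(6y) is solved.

step 1 [1y] zero: DF = P = 9623/10000 ≈ 0.962300
step 2 [2y] swap r/1=458/19165: DF=(1 − 458/19165·(0.962300))/(1+458/19165) = 4771/5000 ≈ 0.954200
step 3 [3y] swap r/1=906/28259: DF=(1 − 906/28259·(0.962300+0.954200))/(1+906/28259) = 4547/5000 ≈ 0.909400
step 4 [4y] swap r/1=311/12442: DF=(1 − 311/12442·(0.962300+0.954200+0.909400))/(1+311/12442) = 9067/10000 ≈ 0.906700
step 5 [5y] swap r/1=694/22969: DF=(1 − 694/22969·(0.962300+0.954200+0.909400+0.906700))/(1+694/22969) = 2153/2500 ≈ 0.861200
step 6 [6y] bond c/1=1/20: DF=(11119/10000 − 1/20·(0.962300+0.954200+0.909400+0.906700+0.861200))/(1+1/20) = 4201/5000 ≈ 0.840200

1 1 9623/10000
2 2 4771/5000
3 3 4547/5000
4 4 9067/10000
5 5 2153/2500
6 6 4201/5000
DF(6y) is solved at step 6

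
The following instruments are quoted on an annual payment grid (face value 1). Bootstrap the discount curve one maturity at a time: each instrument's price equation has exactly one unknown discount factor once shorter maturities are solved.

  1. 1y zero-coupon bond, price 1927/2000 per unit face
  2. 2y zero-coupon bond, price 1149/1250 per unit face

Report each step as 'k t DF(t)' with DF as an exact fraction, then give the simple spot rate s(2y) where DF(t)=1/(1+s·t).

1 1 1927/2000
2 2 1149/1250
s(2y) = (1/(1149/1250) − 1)/(2) = 101/2298 ≈ 4.3951%

step 1 [1y] zero: DF = P = 1927/2000 ≈ 0.963500
step 2 [2y] zero: DF = P = 1149/1250 ≈ 0.919200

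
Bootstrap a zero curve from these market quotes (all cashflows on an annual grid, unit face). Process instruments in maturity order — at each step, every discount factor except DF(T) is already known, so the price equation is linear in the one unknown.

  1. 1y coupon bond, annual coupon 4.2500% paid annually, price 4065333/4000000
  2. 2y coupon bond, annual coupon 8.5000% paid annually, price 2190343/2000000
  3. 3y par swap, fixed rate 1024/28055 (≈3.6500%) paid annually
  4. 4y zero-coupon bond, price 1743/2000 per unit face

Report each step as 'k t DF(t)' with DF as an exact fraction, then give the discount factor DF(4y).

1 1 9749/10000
2 2 933/1000
3 3 561/625
4 4 1743/2000
DF(4y) = 1743/2000 ≈ 0.871500

step 1 [1y] bond c/1=17/400: DF=(4065333/4000000 − 17/400·(0))/(1+17/400) = 9749/10000 ≈ 0.974900
step 2 [2y] bond c/1=17/200: DF=(2190343/2000000 − 17/200·(0.974900))/(1+17/200) = 933/1000 ≈ 0.933000
step 3 [3y] swap r/1=1024/28055: DF=(1 − 1024/28055·(0.974900+0.933000))/(1+1024/28055) = 561/625 ≈ 0.897600
step 4 [4y] zero: DF = P = 1743/2000 ≈ 0.871500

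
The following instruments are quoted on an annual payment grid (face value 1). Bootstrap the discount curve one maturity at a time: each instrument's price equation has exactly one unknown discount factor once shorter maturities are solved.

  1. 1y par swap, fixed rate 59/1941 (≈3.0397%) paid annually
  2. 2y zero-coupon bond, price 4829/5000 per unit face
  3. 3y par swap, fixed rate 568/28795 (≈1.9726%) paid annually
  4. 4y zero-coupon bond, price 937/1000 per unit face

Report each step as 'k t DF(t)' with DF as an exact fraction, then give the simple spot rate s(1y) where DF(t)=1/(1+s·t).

1 1 1941/2000
2 2 4829/5000
3 3 1179/1250
4 4 937/1000
s(1y) = (1/(1941/2000) − 1)/(1) = 59/1941 ≈ 3.0397%

step 1 [1y] swap r/1=59/1941: DF=(1 − 59/1941·(0))/(1+59/1941) = 1941/2000 ≈ 0.970500
step 2 [2y] zero: DF = P = 4829/5000 ≈ 0.965800
step 3 [3y] swap r/1=568/28795: DF=(1 − 568/28795·(0.970500+0.965800))/(1+568/28795) = 1179/1250 ≈ 0.943200
step 4 [4y] zero: DF = P = 937/1000 ≈ 0.937000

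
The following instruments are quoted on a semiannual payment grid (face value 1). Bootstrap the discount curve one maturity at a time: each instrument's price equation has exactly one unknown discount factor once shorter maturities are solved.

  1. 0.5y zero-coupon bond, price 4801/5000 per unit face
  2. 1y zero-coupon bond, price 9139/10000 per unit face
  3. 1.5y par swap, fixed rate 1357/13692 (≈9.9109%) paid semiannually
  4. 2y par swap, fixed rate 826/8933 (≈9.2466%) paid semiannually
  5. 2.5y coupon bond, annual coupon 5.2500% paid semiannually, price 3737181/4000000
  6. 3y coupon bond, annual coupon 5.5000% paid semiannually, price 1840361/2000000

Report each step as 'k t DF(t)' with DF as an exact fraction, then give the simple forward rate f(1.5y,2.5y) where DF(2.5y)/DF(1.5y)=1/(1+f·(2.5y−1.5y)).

step 1 [0.5y] zero: DF = P = 4801/5000 ≈ 0.960200
step 2 [1y] zero: DF = P = 9139/10000 ≈ 0.913900
step 3 [1.5y] swap r/2=1357/27384: DF=(1 − 1357/27384·(0.960200+0.913900))/(1+1357/27384) = 8643/10000 ≈ 0.864300
step 4 [2y] swap r/2=413/8933: DF=(1 − 413/8933·(0.960200+0.913900+0.864300))/(1+413/8933) = 2087/2500 ≈ 0.834800
step 5 [2.5y] bond c/2=21/800: DF=(3737181/4000000 − 21/800·(0.960200+0.913900+0.864300+0.834800))/(1+21/800) = 819/1000 ≈ 0.819000
step 6 [3y] bond c/2=11/400: DF=(1840361/2000000 − 11/400·(0.960200+0.913900+0.864300+0.834800+0.819000))/(1+11/400) = 389/500 ≈ 0.778000

1 1/2 4801/5000
2 1 9139/10000
3 3/2 8643/10000
4 2 2087/2500
5 5/2 819/1000
6 3 389/500
f(1.5y,2.5y) = ((8643/10000)/(819/1000) − 1)/(1) = 151/2730 ≈ 5.5311%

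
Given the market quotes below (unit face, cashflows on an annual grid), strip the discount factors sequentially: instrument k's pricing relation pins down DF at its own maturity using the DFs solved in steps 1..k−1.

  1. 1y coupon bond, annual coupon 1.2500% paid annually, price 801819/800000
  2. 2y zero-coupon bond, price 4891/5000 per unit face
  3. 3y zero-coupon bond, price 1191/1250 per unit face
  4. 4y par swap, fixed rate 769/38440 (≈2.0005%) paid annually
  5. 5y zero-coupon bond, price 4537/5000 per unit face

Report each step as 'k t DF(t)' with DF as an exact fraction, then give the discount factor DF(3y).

1 1 9899/10000
2 2 4891/5000
3 3 1191/1250
4 4 9231/10000
5 5 4537/5000
DF(3y) = 1191/1250 ≈ 0.952800

step 1 [1y] bond c/1=1/80: DF=(801819/800000 − 1/80·(0))/(1+1/80) = 9899/10000 ≈ 0.989900
step 2 [2y] zero: DF = P = 4891/5000 ≈ 0.978200
step 3 [3y] zero: DF = P = 1191/1250 ≈ 0.952800
step 4 [4y] swap r/1=769/38440: DF=(1 − 769/38440·(0.989900+0.978200+0.952800))/(1+769/38440) = 9231/10000 ≈ 0.923100
step 5 [5y] zero: DF = P = 4537/5000 ≈ 0.907400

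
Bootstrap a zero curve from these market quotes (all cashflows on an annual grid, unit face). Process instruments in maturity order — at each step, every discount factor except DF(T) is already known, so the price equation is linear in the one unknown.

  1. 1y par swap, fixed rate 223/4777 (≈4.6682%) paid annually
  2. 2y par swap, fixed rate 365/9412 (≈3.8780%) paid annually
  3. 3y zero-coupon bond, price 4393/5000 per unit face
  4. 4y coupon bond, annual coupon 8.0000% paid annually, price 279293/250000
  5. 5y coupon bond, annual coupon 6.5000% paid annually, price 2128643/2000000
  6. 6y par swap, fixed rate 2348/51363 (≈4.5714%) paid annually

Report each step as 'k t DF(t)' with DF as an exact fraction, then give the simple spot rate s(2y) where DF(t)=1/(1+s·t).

step 1 [1y] swap r/1=223/4777: DF=(1 − 223/4777·(0))/(1+223/4777) = 4777/5000 ≈ 0.955400
step 2 [2y] swap r/1=365/9412: DF=(1 − 365/9412·(0.955400))/(1+365/9412) = 927/1000 ≈ 0.927000
step 3 [3y] zero: DF = P = 4393/5000 ≈ 0.878600
step 4 [4y] bond c/1=2/25: DF=(279293/250000 − 2/25·(0.955400+0.927000+0.878600))/(1+2/25) = 8299/10000 ≈ 0.829900
step 5 [5y] bond c/1=13/200: DF=(2128643/2000000 − 13/200·(0.955400+0.927000+0.878600+0.829900))/(1+13/200) = 3901/5000 ≈ 0.780200
step 6 [6y] swap r/1=2348/51363: DF=(1 − 2348/51363·(0.955400+0.927000+0.878600+0.829900+0.780200))/(1+2348/51363) = 1913/2500 ≈ 0.765200

1 1 4777/5000
2 2 927/1000
3 3 4393/5000
4 4 8299/10000
5 5 3901/5000
6 6 1913/2500
s(2y) = (1/(927/1000) − 1)/(2) = 73/1854 ≈ 3.9374%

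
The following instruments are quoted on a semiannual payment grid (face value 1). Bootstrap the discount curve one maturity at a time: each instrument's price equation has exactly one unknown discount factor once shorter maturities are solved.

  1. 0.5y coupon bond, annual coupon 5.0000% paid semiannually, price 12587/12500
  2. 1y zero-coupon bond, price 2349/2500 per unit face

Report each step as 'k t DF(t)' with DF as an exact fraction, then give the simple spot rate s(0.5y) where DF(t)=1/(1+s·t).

1 1/2 614/625
2 1 2349/2500
s(0.5y) = (1/(614/625) − 1)/(1/2) = 11/307 ≈ 3.5831%

step 1 [0.5y] bond c/2=1/40: DF=(12587/12500 − 1/40·(0))/(1+1/40) = 614/625 ≈ 0.982400
step 2 [1y] zero: DF = P = 2349/2500 ≈ 0.939600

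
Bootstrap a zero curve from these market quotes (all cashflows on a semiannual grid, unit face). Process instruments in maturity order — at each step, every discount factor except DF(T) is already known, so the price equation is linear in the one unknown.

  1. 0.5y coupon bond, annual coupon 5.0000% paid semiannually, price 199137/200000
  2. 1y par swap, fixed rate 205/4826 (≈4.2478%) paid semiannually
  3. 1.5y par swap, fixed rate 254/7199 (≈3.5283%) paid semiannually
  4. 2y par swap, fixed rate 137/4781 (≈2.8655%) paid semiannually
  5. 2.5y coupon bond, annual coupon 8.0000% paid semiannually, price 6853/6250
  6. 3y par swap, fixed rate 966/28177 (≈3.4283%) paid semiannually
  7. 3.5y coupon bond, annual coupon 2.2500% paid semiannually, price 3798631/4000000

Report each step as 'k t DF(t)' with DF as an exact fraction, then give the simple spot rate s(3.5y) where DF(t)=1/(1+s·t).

1 1/2 4857/5000
2 1 959/1000
3 3/2 2373/2500
4 2 2363/2500
5 5/2 567/625
6 3 4517/5000
7 7/2 2191/2500
s(3.5y) = (1/(2191/2500) − 1)/(7/2) = 618/15337 ≈ 4.0295%

step 1 [0.5y] bond c/2=1/40: DF=(199137/200000 − 1/40·(0))/(1+1/40) = 4857/5000 ≈ 0.971400
step 2 [1y] swap r/2=205/9652: DF=(1 − 205/9652·(0.971400))/(1+205/9652) = 959/1000 ≈ 0.959000
step 3 [1.5y] swap r/2=127/7199: DF=(1 − 127/7199·(0.971400+0.959000))/(1+127/7199) = 2373/2500 ≈ 0.949200
step 4 [2y] swap r/2=137/9562: DF=(1 − 137/9562·(0.971400+0.959000+0.949200))/(1+137/9562) = 2363/2500 ≈ 0.945200
step 5 [2.5y] bond c/2=1/25: DF=(6853/6250 − 1/25·(0.971400+0.959000+0.949200+0.945200))/(1+1/25) = 567/625 ≈ 0.907200
step 6 [3y] swap r/2=483/28177: DF=(1 − 483/28177·(0.971400+0.959000+0.949200+0.945200+0.907200))/(1+483/28177) = 4517/5000 ≈ 0.903400
step 7 [3.5y] bond c/2=9/800: DF=(3798631/4000000 − 9/800·(0.971400+0.959000+0.949200+0.945200+0.907200+0.903400))/(1+9/800) = 2191/2500 ≈ 0.876400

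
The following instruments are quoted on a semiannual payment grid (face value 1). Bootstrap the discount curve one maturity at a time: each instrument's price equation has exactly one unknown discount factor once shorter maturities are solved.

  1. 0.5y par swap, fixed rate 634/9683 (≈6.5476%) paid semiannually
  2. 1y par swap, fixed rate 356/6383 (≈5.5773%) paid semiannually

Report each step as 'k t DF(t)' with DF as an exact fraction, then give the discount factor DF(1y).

1 1/2 9683/10000
2 1 4733/5000
DF(1y) = 4733/5000 ≈ 0.946600

step 1 [0.5y] swap r/2=317/9683: DF=(1 − 317/9683·(0))/(1+317/9683) = 9683/10000 ≈ 0.968300
step 2 [1y] swap r/2=178/6383: DF=(1 − 178/6383·(0.968300))/(1+178/6383) = 4733/5000 ≈ 0.946600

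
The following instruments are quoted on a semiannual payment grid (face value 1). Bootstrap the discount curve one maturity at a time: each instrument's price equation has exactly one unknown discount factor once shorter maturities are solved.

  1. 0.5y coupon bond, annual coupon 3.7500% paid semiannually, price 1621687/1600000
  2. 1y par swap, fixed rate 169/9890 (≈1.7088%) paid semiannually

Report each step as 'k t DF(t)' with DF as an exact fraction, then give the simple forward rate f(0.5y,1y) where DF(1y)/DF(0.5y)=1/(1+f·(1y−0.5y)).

1 1/2 9949/10000
2 1 9831/10000
f(0.5y,1y) = ((9949/10000)/(9831/10000) − 1)/(1/2) = 236/9831 ≈ 2.4006%

step 1 [0.5y] bond c/2=3/160: DF=(1621687/1600000 − 3/160·(0))/(1+3/160) = 9949/10000 ≈ 0.994900
step 2 [1y] swap r/2=169/19780: DF=(1 − 169/19780·(0.994900))/(1+169/19780) = 9831/10000 ≈ 0.983100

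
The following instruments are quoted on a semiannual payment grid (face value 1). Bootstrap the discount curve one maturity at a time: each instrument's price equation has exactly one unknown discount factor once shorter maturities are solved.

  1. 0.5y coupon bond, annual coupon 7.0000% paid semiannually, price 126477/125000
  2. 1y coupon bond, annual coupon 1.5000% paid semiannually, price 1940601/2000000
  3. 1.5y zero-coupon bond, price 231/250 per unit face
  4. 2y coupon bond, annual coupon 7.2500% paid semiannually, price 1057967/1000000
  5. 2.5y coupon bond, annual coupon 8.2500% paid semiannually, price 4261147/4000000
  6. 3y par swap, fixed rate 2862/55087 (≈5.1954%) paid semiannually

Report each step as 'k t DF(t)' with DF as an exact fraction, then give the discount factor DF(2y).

1 1/2 611/625
2 1 4779/5000
3 3/2 231/250
4 2 921/1000
5 5/2 4367/5000
6 3 8569/10000
DF(2y) = 921/1000 ≈ 0.921000

step 1 [0.5y] bond c/2=7/200: DF=(126477/125000 − 7/200·(0))/(1+7/200) = 611/625 ≈ 0.977600
step 2 [1y] bond c/2=3/400: DF=(1940601/2000000 − 3/400·(0.977600))/(1+3/400) = 4779/5000 ≈ 0.955800
step 3 [1.5y] zero: DF = P = 231/250 ≈ 0.924000
step 4 [2y] bond c/2=29/800: DF=(1057967/1000000 − 29/800·(0.977600+0.955800+0.924000))/(1+29/800) = 921/1000 ≈ 0.921000
step 5 [2.5y] bond c/2=33/800: DF=(4261147/4000000 − 33/800·(0.977600+0.955800+0.924000+0.921000))/(1+33/800) = 4367/5000 ≈ 0.873400
step 6 [3y] swap r/2=1431/55087: DF=(1 − 1431/55087·(0.977600+0.955800+0.924000+0.921000+0.873400))/(1+1431/55087) = 8569/10000 ≈ 0.856900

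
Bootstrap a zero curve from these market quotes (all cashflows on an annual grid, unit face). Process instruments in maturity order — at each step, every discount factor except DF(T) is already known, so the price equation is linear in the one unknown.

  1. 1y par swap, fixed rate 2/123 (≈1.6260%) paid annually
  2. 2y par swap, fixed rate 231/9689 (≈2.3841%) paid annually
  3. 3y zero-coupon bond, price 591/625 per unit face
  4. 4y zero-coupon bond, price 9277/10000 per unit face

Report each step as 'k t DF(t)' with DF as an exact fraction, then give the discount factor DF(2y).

1 1 123/125
2 2 4769/5000
3 3 591/625
4 4 9277/10000
DF(2y) = 4769/5000 ≈ 0.953800

step 1 [1y] swap r/1=2/123: DF=(1 − 2/123·(0))/(1+2/123) = 123/125 ≈ 0.984000
step 2 [2y] swap r/1=231/9689: DF=(1 − 231/9689·(0.984000))/(1+231/9689) = 4769/5000 ≈ 0.953800
step 3 [3y] zero: DF = P = 591/625 ≈ 0.945600
step 4 [4y] zero: DF = P = 9277/10000 ≈ 0.927700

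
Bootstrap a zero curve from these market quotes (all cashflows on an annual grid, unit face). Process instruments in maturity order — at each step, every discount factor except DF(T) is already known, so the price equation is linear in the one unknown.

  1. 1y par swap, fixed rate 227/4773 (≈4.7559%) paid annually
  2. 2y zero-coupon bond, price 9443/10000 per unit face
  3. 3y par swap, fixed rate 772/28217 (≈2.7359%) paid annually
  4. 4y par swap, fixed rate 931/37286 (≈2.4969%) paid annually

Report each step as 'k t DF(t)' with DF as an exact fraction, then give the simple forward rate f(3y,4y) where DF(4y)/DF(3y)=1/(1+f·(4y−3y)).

1 1 4773/5000
2 2 9443/10000
3 3 2307/2500
4 4 9069/10000
f(3y,4y) = ((2307/2500)/(9069/10000) − 1)/(1) = 53/3023 ≈ 1.7532%

step 1 [1y] swap r/1=227/4773: DF=(1 − 227/4773·(0))/(1+227/4773) = 4773/5000 ≈ 0.954600
step 2 [2y] zero: DF = P = 9443/10000 ≈ 0.944300
step 3 [3y] swap r/1=772/28217: DF=(1 − 772/28217·(0.954600+0.944300))/(1+772/28217) = 2307/2500 ≈ 0.922800
step 4 [4y] swap r/1=931/37286: DF=(1 − 931/37286·(0.954600+0.944300+0.922800))/(1+931/37286) = 9069/10000 ≈ 0.906900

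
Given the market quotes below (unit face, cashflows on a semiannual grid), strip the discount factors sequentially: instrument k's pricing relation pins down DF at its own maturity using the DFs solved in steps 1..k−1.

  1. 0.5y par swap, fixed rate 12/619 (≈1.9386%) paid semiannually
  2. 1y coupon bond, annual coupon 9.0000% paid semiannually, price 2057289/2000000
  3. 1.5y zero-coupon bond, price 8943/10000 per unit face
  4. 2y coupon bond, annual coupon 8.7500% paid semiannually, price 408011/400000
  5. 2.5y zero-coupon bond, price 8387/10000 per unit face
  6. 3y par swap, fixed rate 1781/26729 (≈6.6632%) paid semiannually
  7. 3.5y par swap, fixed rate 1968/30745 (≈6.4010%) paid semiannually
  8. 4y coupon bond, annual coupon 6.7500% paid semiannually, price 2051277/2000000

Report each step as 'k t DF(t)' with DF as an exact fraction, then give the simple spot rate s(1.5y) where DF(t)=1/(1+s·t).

1 1/2 619/625
2 1 9417/10000
3 3/2 8943/10000
4 2 2147/2500
5 5/2 8387/10000
6 3 8219/10000
7 7/2 502/625
8 4 3957/5000
s(1.5y) = (1/(8943/10000) − 1)/(3/2) = 2114/26829 ≈ 7.8795%

step 1 [0.5y] swap r/2=6/619: DF=(1 − 6/619·(0))/(1+6/619) = 619/625 ≈ 0.990400
step 2 [1y] bond c/2=9/200: DF=(2057289/2000000 − 9/200·(0.990400))/(1+9/200) = 9417/10000 ≈ 0.941700
step 3 [1.5y] zero: DF = P = 8943/10000 ≈ 0.894300
step 4 [2y] bond c/2=7/160: DF=(408011/400000 − 7/160·(0.990400+0.941700+0.894300))/(1+7/160) = 2147/2500 ≈ 0.858800
step 5 [2.5y] zero: DF = P = 8387/10000 ≈ 0.838700
step 6 [3y] swap r/2=1781/53458: DF=(1 − 1781/53458·(0.990400+0.941700+0.894300+0.858800+0.838700))/(1+1781/53458) = 8219/10000 ≈ 0.821900
step 7 [3.5y] swap r/2=984/30745: DF=(1 − 984/30745·(0.990400+0.941700+0.894300+0.858800+0.838700+0.821900))/(1+984/30745) = 502/625 ≈ 0.803200
step 8 [4y] bond c/2=27/800: DF=(2051277/2000000 − 27/800·(0.990400+0.941700+0.894300+0.858800+0.838700+0.821900+0.803200))/(1+27/800) = 3957/5000 ≈ 0.791400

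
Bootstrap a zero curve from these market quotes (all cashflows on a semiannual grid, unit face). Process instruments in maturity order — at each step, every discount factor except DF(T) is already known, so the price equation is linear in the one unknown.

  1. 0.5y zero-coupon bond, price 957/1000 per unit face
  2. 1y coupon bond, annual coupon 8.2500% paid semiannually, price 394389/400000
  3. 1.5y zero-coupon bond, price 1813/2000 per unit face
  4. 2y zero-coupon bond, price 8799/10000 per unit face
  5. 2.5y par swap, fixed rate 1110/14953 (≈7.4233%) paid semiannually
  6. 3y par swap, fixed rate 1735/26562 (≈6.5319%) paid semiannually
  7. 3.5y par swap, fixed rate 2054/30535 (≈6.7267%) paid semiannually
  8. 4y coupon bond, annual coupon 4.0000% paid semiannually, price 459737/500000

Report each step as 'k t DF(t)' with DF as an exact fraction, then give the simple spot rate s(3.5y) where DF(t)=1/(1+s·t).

1 1/2 957/1000
2 1 909/1000
3 3/2 1813/2000
4 2 8799/10000
5 5/2 1667/2000
6 3 1653/2000
7 7/2 3973/5000
8 4 7817/10000
s(3.5y) = (1/(3973/5000) − 1)/(7/2) = 2054/27811 ≈ 7.3856%

step 1 [0.5y] zero: DF = P = 957/1000 ≈ 0.957000
step 2 [1y] bond c/2=33/800: DF=(394389/400000 − 33/800·(0.957000))/(1+33/800) = 909/1000 ≈ 0.909000
step 3 [1.5y] zero: DF = P = 1813/2000 ≈ 0.906500
step 4 [2y] zero: DF = P = 8799/10000 ≈ 0.879900
step 5 [2.5y] swap r/2=555/14953: DF=(1 − 555/14953·(0.957000+0.909000+0.906500+0.879900))/(1+555/14953) = 1667/2000 ≈ 0.833500
step 6 [3y] swap r/2=1735/53124: DF=(1 − 1735/53124·(0.957000+0.909000+0.906500+0.879900+0.833500))/(1+1735/53124) = 1653/2000 ≈ 0.826500
step 7 [3.5y] swap r/2=1027/30535: DF=(1 − 1027/30535·(0.957000+0.909000+0.906500+0.879900+0.833500+0.826500))/(1+1027/30535) = 3973/5000 ≈ 0.794600
step 8 [4y] bond c/2=1/50: DF=(459737/500000 − 1/50·(0.957000+0.909000+0.906500+0.879900+0.833500+0.826500+0.794600))/(1+1/50) = 7817/10000 ≈ 0.781700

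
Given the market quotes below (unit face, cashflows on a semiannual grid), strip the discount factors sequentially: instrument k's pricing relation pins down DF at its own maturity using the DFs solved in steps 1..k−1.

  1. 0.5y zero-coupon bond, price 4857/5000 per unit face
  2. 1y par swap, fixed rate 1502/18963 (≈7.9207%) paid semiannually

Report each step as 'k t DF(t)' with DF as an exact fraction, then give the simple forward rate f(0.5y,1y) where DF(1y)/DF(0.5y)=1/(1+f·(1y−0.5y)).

1 1/2 4857/5000
2 1 9249/10000
f(0.5y,1y) = ((4857/5000)/(9249/10000) − 1)/(1/2) = 310/3083 ≈ 10.0551%

step 1 [0.5y] zero: DF = P = 4857/5000 ≈ 0.971400
step 2 [1y] swap r/2=751/18963: DF=(1 − 751/18963·(0.971400))/(1+751/18963) = 9249/10000 ≈ 0.924900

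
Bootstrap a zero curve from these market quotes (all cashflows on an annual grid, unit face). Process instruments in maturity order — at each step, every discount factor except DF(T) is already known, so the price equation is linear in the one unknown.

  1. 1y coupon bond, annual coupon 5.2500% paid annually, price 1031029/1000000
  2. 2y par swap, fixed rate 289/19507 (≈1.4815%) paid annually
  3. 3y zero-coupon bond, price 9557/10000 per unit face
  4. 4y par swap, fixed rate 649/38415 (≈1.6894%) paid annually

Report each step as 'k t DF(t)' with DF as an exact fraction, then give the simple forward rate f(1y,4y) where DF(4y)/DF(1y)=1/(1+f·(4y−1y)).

1 1 2449/2500
2 2 9711/10000
3 3 9557/10000
4 4 9351/10000
f(1y,4y) = ((2449/2500)/(9351/10000) − 1)/(3) = 445/28053 ≈ 1.5863%

step 1 [1y] bond c/1=21/400: DF=(1031029/1000000 − 21/400·(0))/(1+21/400) = 2449/2500 ≈ 0.979600
step 2 [2y] swap r/1=289/19507: DF=(1 − 289/19507·(0.979600))/(1+289/19507) = 9711/10000 ≈ 0.971100
step 3 [3y] zero: DF = P = 9557/10000 ≈ 0.955700
step 4 [4y] swap r/1=649/38415: DF=(1 − 649/38415·(0.979600+0.971100+0.955700))/(1+649/38415) = 9351/10000 ≈ 0.935100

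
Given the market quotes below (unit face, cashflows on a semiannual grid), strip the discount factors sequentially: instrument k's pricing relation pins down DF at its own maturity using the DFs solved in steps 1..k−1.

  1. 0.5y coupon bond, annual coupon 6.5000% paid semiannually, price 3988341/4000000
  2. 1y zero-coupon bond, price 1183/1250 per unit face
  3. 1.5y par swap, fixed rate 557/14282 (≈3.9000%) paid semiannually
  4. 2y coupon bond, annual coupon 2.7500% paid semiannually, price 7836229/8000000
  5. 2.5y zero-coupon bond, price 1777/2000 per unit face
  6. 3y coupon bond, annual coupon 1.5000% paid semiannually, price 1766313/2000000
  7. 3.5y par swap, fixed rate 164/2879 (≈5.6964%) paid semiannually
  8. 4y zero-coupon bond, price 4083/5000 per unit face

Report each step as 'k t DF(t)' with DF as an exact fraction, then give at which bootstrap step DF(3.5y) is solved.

step 1 [0.5y] bond c/2=13/400: DF=(3988341/4000000 − 13/400·(0))/(1+13/400) = 9657/10000 ≈ 0.965700
step 2 [1y] zero: DF = P = 1183/1250 ≈ 0.946400
step 3 [1.5y] swap r/2=557/28564: DF=(1 − 557/28564·(0.965700+0.946400))/(1+557/28564) = 9443/10000 ≈ 0.944300
step 4 [2y] bond c/2=11/800: DF=(7836229/8000000 − 11/800·(0.965700+0.946400+0.944300))/(1+11/800) = 371/400 ≈ 0.927500
step 5 [2.5y] zero: DF = P = 1777/2000 ≈ 0.888500
step 6 [3y] bond c/2=3/400: DF=(1766313/2000000 − 3/400·(0.965700+0.946400+0.944300+0.927500+0.888500))/(1+3/400) = 4209/5000 ≈ 0.841800
step 7 [3.5y] swap r/2=82/2879: DF=(1 − 82/2879·(0.965700+0.946400+0.944300+0.927500+0.888500+0.841800))/(1+82/2879) = 2049/2500 ≈ 0.819600
step 8 [4y] zero: DF = P = 4083/5000 ≈ 0.816600

1 1/2 9657/10000
2 1 1183/1250
3 3/2 9443/10000
4 2 371/400
5 5/2 1777/2000
6 3 4209/5000
7 7/2 2049/2500
8 4 4083/5000
DF(3.5y) is solved at step 7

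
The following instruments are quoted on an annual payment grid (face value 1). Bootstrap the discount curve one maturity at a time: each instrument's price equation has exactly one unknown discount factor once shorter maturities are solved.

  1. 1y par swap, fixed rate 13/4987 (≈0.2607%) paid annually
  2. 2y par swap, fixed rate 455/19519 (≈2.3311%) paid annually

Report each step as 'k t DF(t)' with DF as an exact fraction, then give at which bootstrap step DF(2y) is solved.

1 1 4987/5000
2 2 1909/2000
DF(2y) is solved at step 2

step 1 [1y] swap r/1=13/4987: DF=(1 − 13/4987·(0))/(1+13/4987) = 4987/5000 ≈ 0.997400
step 2 [2y] swap r/1=455/19519: DF=(1 − 455/19519·(0.997400))/(1+455/19519) = 1909/2000 ≈ 0.954500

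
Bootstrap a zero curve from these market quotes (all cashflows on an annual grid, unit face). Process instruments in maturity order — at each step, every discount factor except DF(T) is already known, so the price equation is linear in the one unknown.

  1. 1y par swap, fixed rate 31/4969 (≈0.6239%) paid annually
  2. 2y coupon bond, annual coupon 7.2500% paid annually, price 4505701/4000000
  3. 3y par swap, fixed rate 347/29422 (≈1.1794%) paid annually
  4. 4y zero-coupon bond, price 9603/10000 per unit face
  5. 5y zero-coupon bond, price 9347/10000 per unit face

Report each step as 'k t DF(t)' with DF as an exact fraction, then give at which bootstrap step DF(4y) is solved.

step 1 [1y] swap r/1=31/4969: DF=(1 − 31/4969·(0))/(1+31/4969) = 4969/5000 ≈ 0.993800
step 2 [2y] bond c/1=29/400: DF=(4505701/4000000 − 29/400·(0.993800))/(1+29/400) = 9831/10000 ≈ 0.983100
step 3 [3y] swap r/1=347/29422: DF=(1 − 347/29422·(0.993800+0.983100))/(1+347/29422) = 9653/10000 ≈ 0.965300
step 4 [4y] zero: DF = P = 9603/10000 ≈ 0.960300
step 5 [5y] zero: DF = P = 9347/10000 ≈ 0.934700

1 1 4969/5000
2 2 9831/10000
3 3 9653/10000
4 4 9603/10000
5 5 9347/10000
DF(4y) is solved at step 4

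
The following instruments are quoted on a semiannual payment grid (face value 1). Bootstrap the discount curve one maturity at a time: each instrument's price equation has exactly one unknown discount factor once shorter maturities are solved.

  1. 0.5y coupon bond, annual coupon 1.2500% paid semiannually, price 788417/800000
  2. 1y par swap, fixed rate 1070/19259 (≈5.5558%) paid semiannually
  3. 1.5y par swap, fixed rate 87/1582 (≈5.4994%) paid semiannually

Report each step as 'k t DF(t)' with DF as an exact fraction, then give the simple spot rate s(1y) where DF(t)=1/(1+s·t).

step 1 [0.5y] bond c/2=1/160: DF=(788417/800000 − 1/160·(0))/(1+1/160) = 4897/5000 ≈ 0.979400
step 2 [1y] swap r/2=535/19259: DF=(1 − 535/19259·(0.979400))/(1+535/19259) = 1893/2000 ≈ 0.946500
step 3 [1.5y] swap r/2=87/3164: DF=(1 − 87/3164·(0.979400+0.946500))/(1+87/3164) = 9217/10000 ≈ 0.921700

1 1/2 4897/5000
2 1 1893/2000
3 3/2 9217/10000
s(1y) = (1/(1893/2000) − 1)/(1) = 107/1893 ≈ 5.6524%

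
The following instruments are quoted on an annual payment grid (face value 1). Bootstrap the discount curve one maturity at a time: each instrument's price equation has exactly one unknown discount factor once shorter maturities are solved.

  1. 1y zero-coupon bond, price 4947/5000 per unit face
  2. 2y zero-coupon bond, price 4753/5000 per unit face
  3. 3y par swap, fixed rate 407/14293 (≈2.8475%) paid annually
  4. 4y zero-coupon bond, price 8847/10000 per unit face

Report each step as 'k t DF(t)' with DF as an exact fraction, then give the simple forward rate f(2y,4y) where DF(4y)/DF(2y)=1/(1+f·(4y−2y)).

step 1 [1y] zero: DF = P = 4947/5000 ≈ 0.989400
step 2 [2y] zero: DF = P = 4753/5000 ≈ 0.950600
step 3 [3y] swap r/1=407/14293: DF=(1 − 407/14293·(0.989400+0.950600))/(1+407/14293) = 4593/5000 ≈ 0.918600
step 4 [4y] zero: DF = P = 8847/10000 ≈ 0.884700

1 1 4947/5000
2 2 4753/5000
3 3 4593/5000
4 4 8847/10000
f(2y,4y) = ((4753/5000)/(8847/10000) − 1)/(2) = 659/17694 ≈ 3.7244%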